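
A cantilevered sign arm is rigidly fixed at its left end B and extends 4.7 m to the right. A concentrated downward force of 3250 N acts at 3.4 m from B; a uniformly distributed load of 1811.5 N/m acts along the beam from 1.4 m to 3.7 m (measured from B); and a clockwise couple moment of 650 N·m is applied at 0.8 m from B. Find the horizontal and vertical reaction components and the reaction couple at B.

Resultant of the distributed load: 1811.5 × 2.3 = 4166.45 N at 2.55 m from B.
ΣF_x = 0: B_x = 0.
ΣF_y = 0: B_y − 3250 − 1811.5·2.3 = 0 → B_y = 7416 N.
ΣM about B: M_B − 3250·3.4 − (1811.5·2.3)·2.55 − 650 = 0 → M_B = 22320 N·m.

B_x = 0, B_y = 7416 N, M_B = 22320 N·m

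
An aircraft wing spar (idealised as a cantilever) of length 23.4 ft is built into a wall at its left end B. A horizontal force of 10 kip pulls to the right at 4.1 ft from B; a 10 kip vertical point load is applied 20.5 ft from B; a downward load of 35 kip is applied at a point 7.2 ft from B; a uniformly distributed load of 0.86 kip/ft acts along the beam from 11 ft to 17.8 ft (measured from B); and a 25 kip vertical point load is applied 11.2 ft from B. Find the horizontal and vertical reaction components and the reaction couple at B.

Resultant of the distributed load: 0.86 × 6.8 = 5.848 kip at 14.4 ft from B.
ΣF_x = 0: B_x + 10 = 0 → B_x = -10.00 kip.
ΣF_y = 0: B_y − 10 − 35 − 0.86·6.8 − 25 = 0 → B_y = 75.85 kip.
ΣM about B: M_B − 10·20.5 − 35·7.2 − (0.86·6.8)·14.4 − 25·11.2 = 0 → M_B = 821.2 kip·ft.

B_x = -10.00 kip, B_y = 75.85 kip, M_B = 821.2 kip·ft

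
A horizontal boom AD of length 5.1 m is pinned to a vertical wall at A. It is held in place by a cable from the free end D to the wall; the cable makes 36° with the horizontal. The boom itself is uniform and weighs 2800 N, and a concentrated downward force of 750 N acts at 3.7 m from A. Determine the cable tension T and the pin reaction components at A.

T = 3308 N, A_x = 2676 N, A_y = 1606 N

ΣM about A: T·sin36°·5.1 − 2800·2.55 − 750·3.7 = 0 → T = 9915/(5.1·0.587785) = 3307.53 ≈ 3308 N.
ΣF_x = 0: A_x − T·cos36° = 0 → A_x = 3307.53 × 0.809017 = 2676 N.
ΣF_y = 0: A_y + T·sin36° − 2800 − 750 = 0 → A_y = 3550 − 3307.53 × 0.587785 = 1606 N.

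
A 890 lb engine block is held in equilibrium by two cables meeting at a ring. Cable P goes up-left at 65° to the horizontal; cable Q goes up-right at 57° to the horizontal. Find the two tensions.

ΣF_x = 0: −T_P·cos65° + T_Q·cos57° = 0 → T_Q = 0.77596·T_P.
ΣF_y = 0: T_P·sin65° + T_Q·sin57° = 890.
Substitute: T_P·(0.906308 + 0.77596·0.838671) = 890 → T_P = 571.582 ≈ 571.6 lb.
Then T_Q = 0.77596 × 571.582 = 443.5 lb.

T_P = 571.6 lb, T_Q = 443.5 lb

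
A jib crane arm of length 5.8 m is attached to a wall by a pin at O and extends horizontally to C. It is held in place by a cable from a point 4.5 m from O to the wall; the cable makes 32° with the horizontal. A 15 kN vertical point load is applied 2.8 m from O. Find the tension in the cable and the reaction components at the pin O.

ΣM about O: T·sin32°·4.5 − 15·2.8 = 0 → T = 42/(4.5·0.529919) = 17.6128 ≈ 17.61 kN.
ΣF_x = 0: O_x − T·cos32° = 0 → O_x = 17.6128 × 0.848048 = 14.94 kN.
ΣF_y = 0: O_y + T·sin32° − 15 = 0 → O_y = 15 − 17.6128 × 0.529919 = 5.667 kN.

T = 17.61 kN, O_x = 14.94 kN, O_y = 5.667 kN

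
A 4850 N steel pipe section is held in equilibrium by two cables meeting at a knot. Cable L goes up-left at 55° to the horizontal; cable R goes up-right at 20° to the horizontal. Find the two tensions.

ΣF_x = 0: −T_L·cos55° + T_R·cos20° = 0 → T_R = 0.610387·T_L.
ΣF_y = 0: T_L·sin55° + T_R·sin20° = 4850.
Substitute: T_L·(0.819152 + 0.610387·0.34202) = 4850 → T_L = 4718.28 ≈ 4718 N.
Then T_R = 0.610387 × 4718.28 = 2880 N.

T_L = 4718 N, T_R = 2880 N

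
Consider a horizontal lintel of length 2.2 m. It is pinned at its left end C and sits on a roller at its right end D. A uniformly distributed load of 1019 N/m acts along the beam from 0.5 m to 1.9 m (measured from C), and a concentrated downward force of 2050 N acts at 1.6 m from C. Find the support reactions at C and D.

C_x = 0, C_y = 1208 N, D_y = 2269 N

Resultant of the distributed load: 1019 × 1.4 = 1426.6 N at 1.2 m from C.
Moments about C: D_y·2.2 − (1019·1.4)·1.2 − 2050·1.6 = 0 → D_y = 4991.92/2.2 = 2269.05 ≈ 2269 N.
ΣF_y = 0: C_y + 2269.05 − 1019·1.4 − 2050 = 0 → C_y = 1208 N.
ΣF_x = 0: no horizontal applied forces, so C_x = 0.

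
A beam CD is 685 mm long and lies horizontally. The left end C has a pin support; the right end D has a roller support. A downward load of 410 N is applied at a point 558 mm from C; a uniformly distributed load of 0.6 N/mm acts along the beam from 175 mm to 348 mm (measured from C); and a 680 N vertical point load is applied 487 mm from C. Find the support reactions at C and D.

C_x = 0, C_y = 336.7 N, D_y = 857.1 N

Resultant of the distributed load: 0.6 × 173 = 103.8 N at 261.5 mm from C.
Moments about C: D_y·685 − 410·558 − (0.6·173)·261.5 − 680·487 = 0 → D_y = 587083.7/685 = 857.056 ≈ 857.1 N.
ΣF_y = 0: C_y + 857.056 − 410 − 0.6·173 − 680 = 0 → C_y = 336.7 N.
ΣF_x = 0: no horizontal applied forces, so C_x = 0.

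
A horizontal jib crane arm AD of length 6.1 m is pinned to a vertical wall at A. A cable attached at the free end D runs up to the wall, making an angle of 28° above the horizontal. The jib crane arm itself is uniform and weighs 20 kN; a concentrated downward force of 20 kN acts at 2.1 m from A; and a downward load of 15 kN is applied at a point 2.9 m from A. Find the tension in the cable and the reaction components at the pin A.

ΣM about A: T·sin28°·6.1 − 20·3.05 − 20·2.1 − 15·2.9 = 0 → T = 146.5/(6.1·0.469472) = 51.1562 ≈ 51.16 kN.
ΣF_x = 0: A_x − T·cos28° = 0 → A_x = 51.1562 × 0.882948 = 45.17 kN.
ΣF_y = 0: A_y + T·sin28° − 20 − 20 − 15 = 0 → A_y = 55 − 51.1562 × 0.469472 = 30.98 kN.

T = 51.16 kN, A_x = 45.17 kN, A_y = 30.98 kN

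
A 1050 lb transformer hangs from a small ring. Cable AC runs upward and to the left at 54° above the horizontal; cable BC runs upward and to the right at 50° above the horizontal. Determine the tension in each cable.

ΣF_x = 0: −T_AC·cos54° + T_BC·cos50° = 0 → T_BC = 0.914432·T_AC.
ΣF_y = 0: T_AC·sin54° + T_BC·sin50° = 1050.
Substitute: T_AC·(0.809017 + 0.914432·0.766044) = 1050 → T_AC = 695.589 ≈ 695.6 lb.
Then T_BC = 0.914432 × 695.589 = 636.1 lb.

T_AC = 695.6 lb, T_BC = 636.1 lb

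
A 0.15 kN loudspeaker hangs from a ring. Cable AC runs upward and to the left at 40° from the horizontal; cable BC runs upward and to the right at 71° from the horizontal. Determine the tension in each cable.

T_AC = 0.05231 kN, T_BC = 0.1231 kN

ΣF_x = 0: −T_AC·cos40° + T_BC·cos71° = 0 → T_BC = 2.35295·T_AC.
ΣF_y = 0: T_AC·sin40° + T_BC·sin71° = 0.15.
Substitute: T_AC·(0.642788 + 2.35295·0.945519) = 0.15 → T_AC = 0.0523095 ≈ 0.05231 kN.
Then T_BC = 2.35295 × 0.0523095 = 0.1231 kN.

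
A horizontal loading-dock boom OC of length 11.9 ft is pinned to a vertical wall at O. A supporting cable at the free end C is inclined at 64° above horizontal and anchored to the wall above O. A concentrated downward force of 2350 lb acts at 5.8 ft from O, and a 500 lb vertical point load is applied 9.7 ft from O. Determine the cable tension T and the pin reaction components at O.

ΣM about O: T·sin64°·11.9 − 2350·5.8 − 500·9.7 = 0 → T = 18480/(11.9·0.898794) = 1727.81 ≈ 1728 lb.
ΣF_x = 0: O_x − T·cos64° = 0 → O_x = 1727.81 × 0.438371 = 757.4 lb.
ΣF_y = 0: O_y + T·sin64° − 2350 − 500 = 0 → O_y = 2850 − 1727.81 × 0.898794 = 1297 lb.

T = 1728 lb, O_x = 757.4 lb, O_y = 1297 lb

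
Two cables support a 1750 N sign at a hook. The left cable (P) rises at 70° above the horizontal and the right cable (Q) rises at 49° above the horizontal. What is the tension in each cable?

T_P = 1313 N, T_Q = 684.3 N

ΣF_x = 0: −T_P·cos70° + T_Q·cos49° = 0 → T_Q = 0.521325·T_P.
ΣF_y = 0: T_P·sin70° + T_Q·sin49° = 1750.
Substitute: T_P·(0.939693 + 0.521325·0.75471) = 1750 → T_P = 1312.69 ≈ 1313 N.
Then T_Q = 0.521325 × 1312.69 = 684.3 N.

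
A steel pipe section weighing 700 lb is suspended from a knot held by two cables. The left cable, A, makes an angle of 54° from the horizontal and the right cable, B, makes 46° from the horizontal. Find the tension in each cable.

T_A = 493.8 lb, T_B = 417.8 lb

ΣF_x = 0: −T_A·cos54° + T_B·cos46° = 0 → T_B = 0.84615·T_A.
ΣF_y = 0: T_A·sin54° + T_B·sin46° = 700.
Substitute: T_A·(0.809017 + 0.84615·0.71934) = 700 → T_A = 493.762 ≈ 493.8 lb.
Then T_B = 0.84615 × 493.762 = 417.8 lb.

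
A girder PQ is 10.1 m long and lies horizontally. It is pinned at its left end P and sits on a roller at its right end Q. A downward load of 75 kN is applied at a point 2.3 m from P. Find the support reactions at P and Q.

P_x = 0, P_y = 57.92 kN, Q_y = 17.08 kN

Moments about P: Q_y·10.1 − 75·2.3 = 0 → Q_y = 172.5/10.1 = 17.0792 ≈ 17.08 kN.
ΣF_y = 0: P_y + 17.0792 − 75 = 0 → P_y = 57.92 kN.
ΣF_x = 0: no horizontal applied forces, so P_x = 0.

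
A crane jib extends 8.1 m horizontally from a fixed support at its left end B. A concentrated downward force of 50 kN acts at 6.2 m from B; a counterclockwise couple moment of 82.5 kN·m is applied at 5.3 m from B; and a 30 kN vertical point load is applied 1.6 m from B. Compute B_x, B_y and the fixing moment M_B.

ΣF_x = 0: B_x = 0.
ΣF_y = 0: B_y − 50 − 30 = 0 → B_y = 80.00 kN.
ΣM about B: M_B − 50·6.2 + 82.5 − 30·1.6 = 0 → M_B = 275.5 kN·m.

B_x = 0, B_y = 80.00 kN, M_B = 275.5 kN·m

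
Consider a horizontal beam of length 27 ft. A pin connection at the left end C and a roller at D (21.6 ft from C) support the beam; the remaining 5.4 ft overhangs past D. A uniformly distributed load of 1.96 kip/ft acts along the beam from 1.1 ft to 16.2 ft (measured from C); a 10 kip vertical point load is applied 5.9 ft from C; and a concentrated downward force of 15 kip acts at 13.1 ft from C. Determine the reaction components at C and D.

C_x = 0, C_y = 30.92 kip, D_y = 23.68 kip

Resultant of the distributed load: 1.96 × 15.1 = 29.596 kip at 8.65 ft from C.
ΣM about C: D_y·21.6 − (1.96·15.1)·8.65 − 10·5.9 − 15·13.1 = 0 → D_y = 511.5054/21.6 = 23.6808 ≈ 23.68 kip.
ΣF_y = 0: C_y + 23.6808 − 1.96·15.1 − 10 − 15 = 0 → C_y = 30.92 kip.
ΣF_x = 0: no horizontal applied forces, so C_x = 0.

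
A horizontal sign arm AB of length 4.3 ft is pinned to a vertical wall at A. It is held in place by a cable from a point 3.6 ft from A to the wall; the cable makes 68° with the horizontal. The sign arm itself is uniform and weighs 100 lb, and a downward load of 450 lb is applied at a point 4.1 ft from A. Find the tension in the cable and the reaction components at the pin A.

ΣM about A: T·sin68°·3.6 − 100·2.15 − 450·4.1 = 0 → T = 2060/(3.6·0.927184) = 617.161 ≈ 617.2 lb.
ΣF_x = 0: A_x − T·cos68° = 0 → A_x = 617.161 × 0.374607 = 231.2 lb.
ΣF_y = 0: A_y + T·sin68° − 100 − 450 = 0 → A_y = 550 − 617.161 × 0.927184 = -22.22 lb.

T = 617.2 lb, A_x = 231.2 lb, A_y = -22.22 lb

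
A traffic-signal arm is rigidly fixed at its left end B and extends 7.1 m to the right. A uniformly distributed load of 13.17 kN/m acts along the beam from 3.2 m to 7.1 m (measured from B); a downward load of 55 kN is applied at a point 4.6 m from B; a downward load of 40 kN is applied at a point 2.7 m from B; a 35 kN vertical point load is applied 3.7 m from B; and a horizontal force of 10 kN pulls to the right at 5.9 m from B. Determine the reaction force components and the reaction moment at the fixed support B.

B_x = -10.00 kN, B_y = 181.4 kN, M_B = 755.0 kN·m

Resultant of the distributed load: 13.17 × 3.9 = 51.363 kN at 5.15 m from B.
ΣF_x = 0: B_x + 10 = 0 → B_x = -10.00 kN.
ΣF_y = 0: B_y − 13.17·3.9 − 55 − 40 − 35 = 0 → B_y = 181.4 kN.
ΣM about B: M_B − (13.17·3.9)·5.15 − 55·4.6 − 40·2.7 − 35·3.7 = 0 → M_B = 755.0 kN·m.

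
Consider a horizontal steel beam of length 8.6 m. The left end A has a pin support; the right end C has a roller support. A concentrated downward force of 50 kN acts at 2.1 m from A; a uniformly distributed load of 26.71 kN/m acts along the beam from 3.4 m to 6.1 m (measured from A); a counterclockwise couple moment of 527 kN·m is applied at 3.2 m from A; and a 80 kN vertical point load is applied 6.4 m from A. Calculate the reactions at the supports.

Resultant of the distributed load: 26.71 × 2.7 = 72.117 kN at 4.75 m from A.
Moments about A: C_y·8.6 − 50·2.1 − (26.71·2.7)·4.75 + 527 − 80·6.4 = 0 → C_y = 432.55575/8.6 = 50.2972 ≈ 50.30 kN.
ΣF_y = 0: A_y + 50.2972 − 50 − 26.71·2.7 − 80 = 0 → A_y = 151.8 kN.
ΣF_x = 0: no horizontal applied forces, so A_x = 0.

A_x = 0, A_y = 151.8 kN, C_y = 50.30 kN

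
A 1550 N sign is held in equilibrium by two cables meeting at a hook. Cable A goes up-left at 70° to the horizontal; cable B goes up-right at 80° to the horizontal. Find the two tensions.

T_A = 538.3 N, T_B = 1060 N

ΣF_x = 0: −T_A·cos70° + T_B·cos80° = 0 → T_B = 1.96962·T_A.
ΣF_y = 0: T_A·sin70° + T_B·sin80° = 1550.
Substitute: T_A·(0.939693 + 1.96962·0.984808) = 1550 → T_A = 538.308 ≈ 538.3 N.
Then T_B = 1.96962 × 538.308 = 1060 N.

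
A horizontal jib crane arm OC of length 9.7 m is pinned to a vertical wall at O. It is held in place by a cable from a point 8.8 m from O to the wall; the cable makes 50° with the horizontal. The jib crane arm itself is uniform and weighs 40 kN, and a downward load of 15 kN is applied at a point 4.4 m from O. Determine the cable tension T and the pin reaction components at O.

T = 38.57 kN, O_x = 24.79 kN, O_y = 25.45 kN

ΣM about O: T·sin50°·8.8 − 40·4.85 − 15·4.4 = 0 → T = 260/(8.8·0.766044) = 38.5689 ≈ 38.57 kN.
ΣF_x = 0: O_x − T·cos50° = 0 → O_x = 38.5689 × 0.642788 = 24.79 kN.
ΣF_y = 0: O_y + T·sin50° − 40 − 15 = 0 → O_y = 55 − 38.5689 × 0.766044 = 25.45 kN.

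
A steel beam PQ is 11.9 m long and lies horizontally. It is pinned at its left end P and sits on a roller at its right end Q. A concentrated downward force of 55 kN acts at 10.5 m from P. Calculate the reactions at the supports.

P_x = 0, P_y = 6.471 kN, Q_y = 48.53 kN

Taking moments about P: Q_y·11.9 − 55·10.5 = 0 → Q_y = 577.5/11.9 = 48.5294 ≈ 48.53 kN.
ΣF_y = 0: P_y + 48.5294 − 55 = 0 → P_y = 6.471 kN.
ΣF_x = 0: no horizontal applied forces, so P_x = 0.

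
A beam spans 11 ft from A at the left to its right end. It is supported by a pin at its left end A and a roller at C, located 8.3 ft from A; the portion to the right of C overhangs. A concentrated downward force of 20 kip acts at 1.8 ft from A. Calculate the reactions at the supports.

A_x = 0, A_y = 15.66 kip, C_y = 4.337 kip

ΣM about A: C_y·8.3 − 20·1.8 = 0 → C_y = 36/8.3 = 4.33735 ≈ 4.337 kip.
ΣF_y = 0: A_y + 4.33735 − 20 = 0 → A_y = 15.66 kip.
ΣF_x = 0: no horizontal applied forces, so A_x = 0.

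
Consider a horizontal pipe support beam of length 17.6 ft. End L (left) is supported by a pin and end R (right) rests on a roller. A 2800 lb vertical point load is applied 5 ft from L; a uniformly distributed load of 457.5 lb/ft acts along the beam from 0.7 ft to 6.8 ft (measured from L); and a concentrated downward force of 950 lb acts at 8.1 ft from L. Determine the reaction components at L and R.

L_x = 0, L_y = 4713 lb, R_y = 1827 lb

Resultant of the distributed load: 457.5 × 6.1 = 2790.75 lb at 3.75 ft from L.
Taking moments about L: R_y·17.6 − 2800·5 − (457.5·6.1)·3.75 − 950·8.1 = 0 → R_y = 32160.3125/17.6 = 1827.29 ≈ 1827 lb.
ΣF_y = 0: L_y + 1827.29 − 2800 − 457.5·6.1 − 950 = 0 → L_y = 4713 lb.
ΣF_x = 0: no horizontal applied forces, so L_x = 0.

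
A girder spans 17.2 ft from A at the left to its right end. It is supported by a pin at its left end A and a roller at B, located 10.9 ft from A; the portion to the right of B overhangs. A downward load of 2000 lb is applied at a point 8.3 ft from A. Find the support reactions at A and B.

A_x = 0, A_y = 477.1 lb, B_y = 1523 lb

Moments about A: B_y·10.9 − 2000·8.3 = 0 → B_y = 16600/10.9 = 1522.94 ≈ 1523 lb.
ΣF_y = 0: A_y + 1522.94 − 2000 = 0 → A_y = 477.1 lb.
ΣF_x = 0: no horizontal applied forces, so A_x = 0.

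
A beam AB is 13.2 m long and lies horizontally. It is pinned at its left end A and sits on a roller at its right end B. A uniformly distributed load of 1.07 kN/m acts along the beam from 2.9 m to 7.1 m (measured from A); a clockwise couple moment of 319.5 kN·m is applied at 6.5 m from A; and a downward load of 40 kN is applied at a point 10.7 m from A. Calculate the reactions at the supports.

Resultant of the distributed load: 1.07 × 4.2 = 4.494 kN at 5 m from A.
Taking moments about A: B_y·13.2 − (1.07·4.2)·5 − 319.5 − 40·10.7 = 0 → B_y = 769.97/13.2 = 58.3311 ≈ 58.33 kN.
ΣF_y = 0: A_y + 58.3311 − 1.07·4.2 − 40 = 0 → A_y = -13.84 kN.
ΣF_x = 0: no horizontal applied forces, so A_x = 0.

A_x = 0, A_y = -13.84 kN, B_y = 58.33 kN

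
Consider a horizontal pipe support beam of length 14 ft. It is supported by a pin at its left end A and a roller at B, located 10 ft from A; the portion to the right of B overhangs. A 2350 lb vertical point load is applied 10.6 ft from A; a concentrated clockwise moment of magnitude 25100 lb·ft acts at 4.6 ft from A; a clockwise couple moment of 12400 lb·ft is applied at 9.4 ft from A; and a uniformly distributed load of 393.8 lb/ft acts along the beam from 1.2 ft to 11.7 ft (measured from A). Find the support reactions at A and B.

A_x = 0, A_y = -2423 lb, B_y = 8908 lb

Resultant of the distributed load: 393.8 × 10.5 = 4134.9 lb at 6.45 ft from A.
ΣM about A: B_y·10 − 2350·10.6 − 25100 − 12400 − (393.8·10.5)·6.45 = 0 → B_y = 89080.105/10 = 8908.01 ≈ 8908 lb.
ΣF_y = 0: A_y + 8908.01 − 2350 − 393.8·10.5 = 0 → A_y = -2423 lb.
ΣF_x = 0: no horizontal applied forces, so A_x = 0.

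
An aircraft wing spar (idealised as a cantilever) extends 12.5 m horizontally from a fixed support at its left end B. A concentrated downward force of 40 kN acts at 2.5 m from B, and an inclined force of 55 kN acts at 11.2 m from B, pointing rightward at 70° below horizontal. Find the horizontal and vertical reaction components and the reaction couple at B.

ΣF_x = 0: B_x + 55·cos70° = 0 → B_x = -18.81 kN.
ΣF_y = 0: B_y − 40 − 55·sin70° = 0 → B_y = 91.68 kN.
ΣM about B: M_B − 40·2.5 − 55·sin70°·11.2 = 0 → M_B = 678.9 kN·m.

B_x = -18.81 kN, B_y = 91.68 kN, M_B = 678.9 kN·m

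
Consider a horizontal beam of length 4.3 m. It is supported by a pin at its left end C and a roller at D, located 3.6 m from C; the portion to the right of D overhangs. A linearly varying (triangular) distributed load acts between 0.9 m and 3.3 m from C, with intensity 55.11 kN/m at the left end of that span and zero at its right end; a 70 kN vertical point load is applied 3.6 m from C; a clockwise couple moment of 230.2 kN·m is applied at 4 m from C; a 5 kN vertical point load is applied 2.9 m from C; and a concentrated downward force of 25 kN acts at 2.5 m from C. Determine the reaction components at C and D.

Resultant of the triangular load: ½ × 55.11 × 2.4 = 66.132 kN, acting at 1.7 m from C (one-third of the span from the peak).
Taking moments about C: D_y·3.6 − (½·55.11·2.4)·1.7 − 70·3.6 − 230.2 − 5·2.9 − 25·2.5 = 0 → D_y = 671.6244/3.6 = 186.562 ≈ 186.6 kN.
ΣF_y = 0: C_y + 186.562 − ½·55.11·2.4 − 70 − 5 − 25 = 0 → C_y = -20.43 kN.
ΣF_x = 0: no horizontal applied forces, so C_x = 0.

C_x = 0, C_y = -20.43 kN, D_y = 186.6 kN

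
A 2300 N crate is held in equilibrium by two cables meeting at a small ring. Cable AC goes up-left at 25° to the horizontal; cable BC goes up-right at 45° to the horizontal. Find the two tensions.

ΣF_x = 0: −T_AC·cos25° + T_BC·cos45° = 0 → T_BC = 1.28171·T_AC.
ΣF_y = 0: T_AC·sin25° + T_BC·sin45° = 2300.
Substitute: T_AC·(0.422618 + 1.28171·0.707107) = 2300 → T_AC = 1730.72 ≈ 1731 N.
Then T_BC = 1.28171 × 1730.72 = 2218 N.

T_AC = 1731 N, T_BC = 2218 N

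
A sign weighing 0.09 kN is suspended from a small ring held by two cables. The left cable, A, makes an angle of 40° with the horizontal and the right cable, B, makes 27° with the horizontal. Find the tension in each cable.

T_A = 0.08712 kN, T_B = 0.07490 kN

ΣF_x = 0: −T_A·cos40° + T_B·cos27° = 0 → T_B = 0.859752·T_A.
ΣF_y = 0: T_A·sin40° + T_B·sin27° = 0.09.
Substitute: T_A·(0.642788 + 0.859752·0.45399) = 0.09 → T_A = 0.0871159 ≈ 0.08712 kN.
Then T_B = 0.859752 × 0.0871159 = 0.07490 kN.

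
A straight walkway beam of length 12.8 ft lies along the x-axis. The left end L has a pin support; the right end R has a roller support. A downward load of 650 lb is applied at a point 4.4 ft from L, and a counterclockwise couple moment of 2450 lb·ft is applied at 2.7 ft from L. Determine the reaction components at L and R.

L_x = 0, L_y = 618.0 lb, R_y = 32.03 lb

Taking moments about L: R_y·12.8 − 650·4.4 + 2450 = 0 → R_y = 410/12.8 = 32.0312 ≈ 32.03 lb.
ΣF_y = 0: L_y + 32.0312 − 650 = 0 → L_y = 618.0 lb.
ΣF_x = 0: no horizontal applied forces, so L_x = 0.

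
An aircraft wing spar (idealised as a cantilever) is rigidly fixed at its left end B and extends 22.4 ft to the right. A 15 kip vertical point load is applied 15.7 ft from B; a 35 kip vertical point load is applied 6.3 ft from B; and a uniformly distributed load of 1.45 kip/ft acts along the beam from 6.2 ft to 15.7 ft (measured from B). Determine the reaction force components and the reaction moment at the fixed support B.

B_x = 0, B_y = 63.77 kip, M_B = 606.8 kip·ft

Resultant of the distributed load: 1.45 × 9.5 = 13.775 kip at 10.95 ft from B.
ΣF_x = 0: B_x = 0.
ΣF_y = 0: B_y − 15 − 35 − 1.45·9.5 = 0 → B_y = 63.77 kip.
ΣM about B: M_B − 15·15.7 − 35·6.3 − (1.45·9.5)·10.95 = 0 → M_B = 606.8 kip·ft.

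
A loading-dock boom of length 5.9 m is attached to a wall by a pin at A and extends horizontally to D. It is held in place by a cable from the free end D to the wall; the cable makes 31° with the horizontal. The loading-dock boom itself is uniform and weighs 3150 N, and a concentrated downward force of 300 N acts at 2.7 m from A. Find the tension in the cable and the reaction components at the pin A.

ΣM about A: T·sin31°·5.9 − 3150·2.95 − 300·2.7 = 0 → T = 10102.5/(5.9·0.515038) = 3324.59 ≈ 3325 N.
ΣF_x = 0: A_x − T·cos31° = 0 → A_x = 3324.59 × 0.857167 = 2850 N.
ΣF_y = 0: A_y + T·sin31° − 3150 − 300 = 0 → A_y = 3450 − 3324.59 × 0.515038 = 1738 N.

T = 3325 N, A_x = 2850 N, A_y = 1738 N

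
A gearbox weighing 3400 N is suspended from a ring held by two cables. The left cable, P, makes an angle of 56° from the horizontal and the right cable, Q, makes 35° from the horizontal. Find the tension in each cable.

ΣF_x = 0: −T_P·cos56° + T_Q·cos35° = 0 → T_Q = 0.682648·T_P.
ΣF_y = 0: T_P·sin56° + T_Q·sin35° = 3400.
Substitute: T_P·(0.829038 + 0.682648·0.573576) = 3400 → T_P = 2785.54 ≈ 2786 N.
Then T_Q = 0.682648 × 2785.54 = 1902 N.

T_P = 2786 N, T_Q = 1902 N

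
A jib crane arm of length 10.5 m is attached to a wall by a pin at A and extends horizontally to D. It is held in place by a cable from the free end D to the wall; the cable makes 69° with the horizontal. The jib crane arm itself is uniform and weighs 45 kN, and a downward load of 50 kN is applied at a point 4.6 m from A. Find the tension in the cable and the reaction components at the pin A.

ΣM about A: T·sin69°·10.5 − 45·5.25 − 50·4.6 = 0 → T = 466.25/(10.5·0.93358) = 47.564 ≈ 47.56 kN.
ΣF_x = 0: A_x − T·cos69° = 0 → A_x = 47.564 × 0.358368 = 17.05 kN.
ΣF_y = 0: A_y + T·sin69° − 45 − 50 = 0 → A_y = 95 − 47.564 × 0.93358 = 50.60 kN.

T = 47.56 kN, A_x = 17.05 kN, A_y = 50.60 kN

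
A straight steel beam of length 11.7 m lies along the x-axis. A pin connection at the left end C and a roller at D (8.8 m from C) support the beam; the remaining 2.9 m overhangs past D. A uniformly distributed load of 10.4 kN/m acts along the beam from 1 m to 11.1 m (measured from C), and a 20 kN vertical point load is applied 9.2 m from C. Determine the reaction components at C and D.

Resultant of the distributed load: 10.4 × 10.1 = 105.04 kN at 6.05 m from C.
Taking moments about C: D_y·8.8 − (10.4·10.1)·6.05 − 20·9.2 = 0 → D_y = 819.492/8.8 = 93.1241 ≈ 93.12 kN.
ΣF_y = 0: C_y + 93.1241 − 10.4·10.1 − 20 = 0 → C_y = 31.92 kN.
ΣF_x = 0: no horizontal applied forces, so C_x = 0.

C_x = 0, C_y = 31.92 kN, D_y = 93.12 kN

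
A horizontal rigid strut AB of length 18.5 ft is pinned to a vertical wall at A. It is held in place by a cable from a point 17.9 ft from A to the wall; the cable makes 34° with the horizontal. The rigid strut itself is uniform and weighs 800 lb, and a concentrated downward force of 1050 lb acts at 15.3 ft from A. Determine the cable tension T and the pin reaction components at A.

ΣM about A: T·sin34°·17.9 − 800·9.25 − 1050·15.3 = 0 → T = 23465/(17.9·0.559193) = 2344.26 ≈ 2344 lb.
ΣF_x = 0: A_x − T·cos34° = 0 → A_x = 2344.26 × 0.829038 = 1943 lb.
ΣF_y = 0: A_y + T·sin34° − 800 − 1050 = 0 → A_y = 1850 − 2344.26 × 0.559193 = 539.1 lb.

T = 2344 lb, A_x = 1943 lb, A_y = 539.1 lb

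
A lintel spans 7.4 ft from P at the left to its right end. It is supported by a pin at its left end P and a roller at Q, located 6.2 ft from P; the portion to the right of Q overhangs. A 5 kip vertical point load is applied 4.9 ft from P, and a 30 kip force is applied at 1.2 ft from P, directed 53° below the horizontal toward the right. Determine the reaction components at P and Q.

P_x = -18.05 kip, P_y = 20.37 kip, Q_y = 8.589 kip

ΣM about P: Q_y·6.2 − 5·4.9 − 30·sin53°·1.2 = 0 → Q_y = 53.2509/6.2 = 8.58885 ≈ 8.589 kip.
ΣF_y = 0: P_y + 8.58885 − 5 − 30·sin53° = 0 → P_y = 20.37 kip.
ΣF_x = 0: P_x + 30·cos53° = 0 → P_x = -18.05 kip.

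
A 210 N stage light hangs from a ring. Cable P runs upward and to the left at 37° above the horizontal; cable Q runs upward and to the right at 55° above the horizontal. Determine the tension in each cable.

ΣF_x = 0: −T_P·cos37° + T_Q·cos55° = 0 → T_Q = 1.39238·T_P.
ΣF_y = 0: T_P·sin37° + T_Q·sin55° = 210.
Substitute: T_P·(0.601815 + 1.39238·0.819152) = 210 → T_P = 120.524 ≈ 120.5 N.
Then T_Q = 1.39238 × 120.524 = 167.8 N.

T_P = 120.5 N, T_Q = 167.8 N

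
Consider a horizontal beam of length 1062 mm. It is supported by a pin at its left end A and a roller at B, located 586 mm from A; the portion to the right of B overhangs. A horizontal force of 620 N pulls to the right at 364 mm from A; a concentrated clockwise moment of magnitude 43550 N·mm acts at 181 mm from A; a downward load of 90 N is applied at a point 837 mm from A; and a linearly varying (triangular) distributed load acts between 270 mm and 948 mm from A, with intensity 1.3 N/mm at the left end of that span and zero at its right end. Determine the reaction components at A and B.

A_x = -620.0 N, A_y = -45.18 N, B_y = 575.9 N

Resultant of the triangular load: ½ × 1.3 × 678 = 440.7 N, acting at 496 mm from A (one-third of the span from the peak).
Moments about A: B_y·586 − 43550 − 90·837 − (½·1.3·678)·496 = 0 → B_y = 337467.2/586 = 575.883 ≈ 575.9 N.
ΣF_y = 0: A_y + 575.883 − 90 − ½·1.3·678 = 0 → A_y = -45.18 N.
ΣF_x = 0: A_x + 620 = 0 → A_x = -620.0 N.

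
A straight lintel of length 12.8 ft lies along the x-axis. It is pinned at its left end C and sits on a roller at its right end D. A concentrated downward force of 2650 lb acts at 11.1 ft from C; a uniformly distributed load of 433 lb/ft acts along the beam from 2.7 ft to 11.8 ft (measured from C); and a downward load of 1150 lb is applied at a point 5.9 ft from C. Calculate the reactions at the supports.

Resultant of the distributed load: 433 × 9.1 = 3940.3 lb at 7.25 ft from C.
Moments about C: D_y·12.8 − 2650·11.1 − (433·9.1)·7.25 − 1150·5.9 = 0 → D_y = 64767.175/12.8 = 5059.94 ≈ 5060 lb.
ΣF_y = 0: C_y + 5059.94 − 2650 − 433·9.1 − 1150 = 0 → C_y = 2680 lb.
ΣF_x = 0: no horizontal applied forces, so C_x = 0.

C_x = 0, C_y = 2680 lb, D_y = 5060 lb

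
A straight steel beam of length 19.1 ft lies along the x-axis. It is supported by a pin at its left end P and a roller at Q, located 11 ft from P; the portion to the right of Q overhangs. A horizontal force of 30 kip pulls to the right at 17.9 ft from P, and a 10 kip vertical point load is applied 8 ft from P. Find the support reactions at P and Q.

Taking moments about P: Q_y·11 − 10·8 = 0 → Q_y = 80/11 = 7.27273 ≈ 7.273 kip.
ΣF_y = 0: P_y + 7.27273 − 10 = 0 → P_y = 2.727 kip.
ΣF_x = 0: P_x + 30 = 0 → P_x = -30.00 kip.

P_x = -30.00 kip, P_y = 2.727 kip, Q_y = 7.273 kip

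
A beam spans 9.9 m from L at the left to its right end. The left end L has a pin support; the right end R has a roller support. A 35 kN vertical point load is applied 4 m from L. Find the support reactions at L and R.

Taking moments about L: R_y·9.9 − 35·4 = 0 → R_y = 140/9.9 = 14.1414 ≈ 14.14 kN.
ΣF_y = 0: L_y + 14.1414 − 35 = 0 → L_y = 20.86 kN.
ΣF_x = 0: no horizontal applied forces, so L_x = 0.

L_x = 0, L_y = 20.86 kN, R_y = 14.14 kN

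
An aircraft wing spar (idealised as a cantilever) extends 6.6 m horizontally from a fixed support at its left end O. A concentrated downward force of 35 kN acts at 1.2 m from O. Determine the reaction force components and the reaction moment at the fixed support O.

O_x = 0, O_y = 35.00 kN, M_O = 42.00 kN·m

ΣF_x = 0: O_x = 0.
ΣF_y = 0: O_y − 35 = 0 → O_y = 35.00 kN.
ΣM about O: M_O − 35·1.2 = 0 → M_O = 42.00 kN·m.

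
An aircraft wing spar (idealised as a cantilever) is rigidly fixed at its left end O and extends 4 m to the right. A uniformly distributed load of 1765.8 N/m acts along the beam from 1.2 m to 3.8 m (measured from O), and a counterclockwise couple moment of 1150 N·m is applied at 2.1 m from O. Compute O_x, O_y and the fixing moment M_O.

Resultant of the distributed load: 1765.8 × 2.6 = 4591.08 N at 2.5 m from O.
ΣF_x = 0: O_x = 0.
ΣF_y = 0: O_y − 1765.8·2.6 = 0 → O_y = 4591 N.
ΣM about O: M_O − (1765.8·2.6)·2.5 + 1150 = 0 → M_O = 10330 N·m.

O_x = 0, O_y = 4591 N, M_O = 10330 N·m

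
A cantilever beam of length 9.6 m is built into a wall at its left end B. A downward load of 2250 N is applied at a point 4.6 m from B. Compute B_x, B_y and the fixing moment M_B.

ΣF_x = 0: B_x = 0.
ΣF_y = 0: B_y − 2250 = 0 → B_y = 2250 N.
ΣM about B: M_B − 2250·4.6 = 0 → M_B = 10350 N·m.

B_x = 0, B_y = 2250 N, M_B = 10350 N·m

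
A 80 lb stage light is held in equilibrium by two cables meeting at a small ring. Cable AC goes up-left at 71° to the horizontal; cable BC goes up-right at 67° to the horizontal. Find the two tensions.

ΣF_x = 0: −T_AC·cos71° + T_BC·cos67° = 0 → T_BC = 0.833228·T_AC.
ΣF_y = 0: T_AC·sin71° + T_BC·sin67° = 80.
Substitute: T_AC·(0.945519 + 0.833228·0.920505) = 80 → T_AC = 46.7151 ≈ 46.72 lb.
Then T_BC = 0.833228 × 46.7151 = 38.92 lb.

T_AC = 46.72 lb, T_BC = 38.92 lb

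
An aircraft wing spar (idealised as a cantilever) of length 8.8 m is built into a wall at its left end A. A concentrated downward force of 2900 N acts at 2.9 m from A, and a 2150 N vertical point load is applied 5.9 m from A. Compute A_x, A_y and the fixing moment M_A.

ΣF_x = 0: A_x = 0.
ΣF_y = 0: A_y − 2900 − 2150 = 0 → A_y = 5050 N.
ΣM about A: M_A − 2900·2.9 − 2150·5.9 = 0 → M_A = 21100 N·m.

A_x = 0, A_y = 5050 N, M_A = 21100 N·m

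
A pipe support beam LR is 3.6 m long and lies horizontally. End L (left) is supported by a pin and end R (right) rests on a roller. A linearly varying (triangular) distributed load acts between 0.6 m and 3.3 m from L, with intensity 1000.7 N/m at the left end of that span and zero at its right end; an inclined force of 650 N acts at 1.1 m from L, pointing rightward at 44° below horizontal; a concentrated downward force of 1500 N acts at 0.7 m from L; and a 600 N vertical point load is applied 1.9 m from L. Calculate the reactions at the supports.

Resultant of the triangular load: ½ × 1000.7 × 2.7 = 1350.945 N, acting at 1.5 m from L (one-third of the span from the peak).
Moments about L: R_y·3.6 − (½·1000.7·2.7)·1.5 − 650·sin44°·1.1 − 1500·0.7 − 600·1.9 = 0 → R_y = 4713.1/3.6 = 1309.19 ≈ 1309 N.
ΣF_y = 0: L_y + 1309.19 − ½·1000.7·2.7 − 650·sin44° − 1500 − 600 = 0 → L_y = 2593 N.
ΣF_x = 0: L_x + 650·cos44° = 0 → L_x = -467.6 N.

L_x = -467.6 N, L_y = 2593 N, R_y = 1309 N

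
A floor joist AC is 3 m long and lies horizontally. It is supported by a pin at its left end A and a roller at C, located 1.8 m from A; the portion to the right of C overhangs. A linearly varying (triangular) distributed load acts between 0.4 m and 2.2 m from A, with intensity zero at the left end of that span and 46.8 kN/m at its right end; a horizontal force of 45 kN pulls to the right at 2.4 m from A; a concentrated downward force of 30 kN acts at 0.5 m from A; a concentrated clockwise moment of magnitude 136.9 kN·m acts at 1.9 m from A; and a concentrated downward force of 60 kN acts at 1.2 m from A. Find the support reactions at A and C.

A_x = -45.00 kN, A_y = -29.71 kN, C_y = 161.8 kN

Resultant of the triangular load: ½ × 46.8 × 1.8 = 42.12 kN, acting at 1.6 m from A (one-third of the span from the peak).
Moments about A: C_y·1.8 − (½·46.8·1.8)·1.6 − 30·0.5 − 136.9 − 60·1.2 = 0 → C_y = 291.292/1.8 = 161.829 ≈ 161.8 kN.
ΣF_y = 0: A_y + 161.829 − ½·46.8·1.8 − 30 − 60 = 0 → A_y = -29.71 kN.
ΣF_x = 0: A_x + 45 = 0 → A_x = -45.00 kN.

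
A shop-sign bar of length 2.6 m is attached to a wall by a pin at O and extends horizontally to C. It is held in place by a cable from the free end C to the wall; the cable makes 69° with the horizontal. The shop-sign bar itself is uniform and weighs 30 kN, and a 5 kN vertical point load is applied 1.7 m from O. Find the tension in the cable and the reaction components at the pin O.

ΣM about O: T·sin69°·2.6 − 30·1.3 − 5·1.7 = 0 → T = 47.5/(2.6·0.93358) = 19.569 ≈ 19.57 kN.
ΣF_x = 0: O_x − T·cos69° = 0 → O_x = 19.569 × 0.358368 = 7.013 kN.
ΣF_y = 0: O_y + T·sin69° − 30 − 5 = 0 → O_y = 35 − 19.569 × 0.93358 = 16.73 kN.

T = 19.57 kN, O_x = 7.013 kN, O_y = 16.73 kN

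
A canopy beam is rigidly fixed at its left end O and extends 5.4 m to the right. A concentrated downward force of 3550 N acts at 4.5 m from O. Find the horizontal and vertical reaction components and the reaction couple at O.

O_x = 0, O_y = 3550 N, M_O = 15980 N·m

ΣF_x = 0: O_x = 0.
ΣF_y = 0: O_y − 3550 = 0 → O_y = 3550 N.
ΣM about O: M_O − 3550·4.5 = 0 → M_O = 15980 N·m.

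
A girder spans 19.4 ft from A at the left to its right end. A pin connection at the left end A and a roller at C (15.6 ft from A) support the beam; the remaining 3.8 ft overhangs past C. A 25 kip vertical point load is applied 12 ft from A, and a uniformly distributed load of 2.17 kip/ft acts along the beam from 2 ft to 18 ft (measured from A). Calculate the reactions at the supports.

A_x = 0, A_y = 18.23 kip, C_y = 41.49 kip

Resultant of the distributed load: 2.17 × 16 = 34.72 kip at 10 ft from A.
Taking moments about A: C_y·15.6 − 25·12 − (2.17·16)·10 = 0 → C_y = 647.2/15.6 = 41.4872 ≈ 41.49 kip.
ΣF_y = 0: A_y + 41.4872 − 25 − 2.17·16 = 0 → A_y = 18.23 kip.
ΣF_x = 0: no horizontal applied forces, so A_x = 0.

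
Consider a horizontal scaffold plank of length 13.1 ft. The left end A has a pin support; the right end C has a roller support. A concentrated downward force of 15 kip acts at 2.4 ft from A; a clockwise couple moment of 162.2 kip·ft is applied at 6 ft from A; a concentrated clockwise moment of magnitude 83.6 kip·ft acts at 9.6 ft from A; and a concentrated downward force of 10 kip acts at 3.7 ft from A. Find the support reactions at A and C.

ΣM about A: C_y·13.1 − 15·2.4 − 162.2 − 83.6 − 10·3.7 = 0 → C_y = 318.8/13.1 = 24.3359 ≈ 24.34 kip.
ΣF_y = 0: A_y + 24.3359 − 15 − 10 = 0 → A_y = 0.6641 kip.
ΣF_x = 0: no horizontal applied forces, so A_x = 0.

A_x = 0, A_y = 0.6641 kip, C_y = 24.34 kip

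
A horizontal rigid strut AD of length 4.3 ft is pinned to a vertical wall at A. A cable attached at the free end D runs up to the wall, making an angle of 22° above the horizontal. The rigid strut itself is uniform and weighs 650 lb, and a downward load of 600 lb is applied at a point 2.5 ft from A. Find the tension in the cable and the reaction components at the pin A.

ΣM about A: T·sin22°·4.3 − 650·2.15 − 600·2.5 = 0 → T = 2897.5/(4.3·0.374607) = 1798.78 ≈ 1799 lb.
ΣF_x = 0: A_x − T·cos22° = 0 → A_x = 1798.78 × 0.927184 = 1668 lb.
ΣF_y = 0: A_y + T·sin22° − 650 − 600 = 0 → A_y = 1250 − 1798.78 × 0.374607 = 576.2 lb.

T = 1799 lb, A_x = 1668 lb, A_y = 576.2 lb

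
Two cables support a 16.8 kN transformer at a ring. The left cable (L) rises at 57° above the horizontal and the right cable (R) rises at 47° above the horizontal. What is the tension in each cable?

ΣF_x = 0: −T_L·cos57° + T_R·cos47° = 0 → T_R = 0.798593·T_L.
ΣF_y = 0: T_L·sin57° + T_R·sin47° = 16.8.
Substitute: T_L·(0.838671 + 0.798593·0.731354) = 16.8 → T_L = 11.8083 ≈ 11.81 kN.
Then T_R = 0.798593 × 11.8083 = 9.430 kN.

T_L = 11.81 kN, T_R = 9.430 kN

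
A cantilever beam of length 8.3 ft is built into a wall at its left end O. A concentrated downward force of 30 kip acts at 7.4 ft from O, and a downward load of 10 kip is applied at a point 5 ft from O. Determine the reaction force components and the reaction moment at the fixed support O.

ΣF_x = 0: O_x = 0.
ΣF_y = 0: O_y − 30 − 10 = 0 → O_y = 40.00 kip.
ΣM about O: M_O − 30·7.4 − 10·5 = 0 → M_O = 272.0 kip·ft.

O_x = 0, O_y = 40.00 kip, M_O = 272.0 kip·ft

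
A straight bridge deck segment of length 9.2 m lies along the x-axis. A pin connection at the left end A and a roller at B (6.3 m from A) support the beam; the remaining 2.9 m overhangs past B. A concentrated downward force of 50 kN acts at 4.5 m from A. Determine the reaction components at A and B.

Taking moments about A: B_y·6.3 − 50·4.5 = 0 → B_y = 225/6.3 = 35.7143 ≈ 35.71 kN.
ΣF_y = 0: A_y + 35.7143 − 50 = 0 → A_y = 14.29 kN.
ΣF_x = 0: no horizontal applied forces, so A_x = 0.

A_x = 0, A_y = 14.29 kN, B_y = 35.71 kN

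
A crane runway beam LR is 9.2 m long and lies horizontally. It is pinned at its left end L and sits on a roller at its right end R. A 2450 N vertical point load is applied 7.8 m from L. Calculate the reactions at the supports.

Taking moments about L: R_y·9.2 − 2450·7.8 = 0 → R_y = 19110/9.2 = 2077.17 ≈ 2077 N.
ΣF_y = 0: L_y + 2077.17 − 2450 = 0 → L_y = 372.8 N.
ΣF_x = 0: no horizontal applied forces, so L_x = 0.

L_x = 0, L_y = 372.8 N, R_y = 2077 N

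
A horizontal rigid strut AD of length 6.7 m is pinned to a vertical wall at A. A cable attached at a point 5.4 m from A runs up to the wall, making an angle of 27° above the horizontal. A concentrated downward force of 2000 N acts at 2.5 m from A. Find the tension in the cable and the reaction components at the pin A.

ΣM about A: T·sin27°·5.4 − 2000·2.5 = 0 → T = 5000/(5.4·0.45399) = 2039.53 ≈ 2040 N.
ΣF_x = 0: A_x − T·cos27° = 0 → A_x = 2039.53 × 0.891007 = 1817 N.
ΣF_y = 0: A_y + T·sin27° − 2000 = 0 → A_y = 2000 − 2039.53 × 0.45399 = 1074 N.

T = 2040 N, A_x = 1817 N, A_y = 1074 N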